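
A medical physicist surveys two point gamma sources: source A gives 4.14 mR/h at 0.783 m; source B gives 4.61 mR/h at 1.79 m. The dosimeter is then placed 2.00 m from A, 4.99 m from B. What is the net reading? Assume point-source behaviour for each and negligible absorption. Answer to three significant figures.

1.23 mR/h

Each source contributes Iᵢ·(dᵢ/rᵢ)²; contributions add.
A: 4.14 × (0.783/2.00)² = 0.6345 mR/h
B: 4.61 × (1.79/4.99)² = 0.5932 mR/h
Total = 0.6345 + 0.5932 = 1.228 mR/h.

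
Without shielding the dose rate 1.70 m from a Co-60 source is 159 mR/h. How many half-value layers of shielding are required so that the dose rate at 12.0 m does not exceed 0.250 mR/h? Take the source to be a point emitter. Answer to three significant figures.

3.67 half-value layers

At 12.0 m, distance alone gives 159 × (1.70/12.0)² = 159 × 0.02007 = 3.191 mR/h.
Further attenuation needed: 3.191/0.250 = 12.76.
n = log₂(12.76) = 3.674 half-value layers.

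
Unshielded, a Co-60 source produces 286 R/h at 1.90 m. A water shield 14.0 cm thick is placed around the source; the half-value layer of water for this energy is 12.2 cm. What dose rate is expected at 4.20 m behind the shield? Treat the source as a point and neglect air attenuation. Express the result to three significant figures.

26.4 R/h

Distance alone: 286 × (1.90/4.20)² = 286 × 0.2046 = 58.52 R/h.
Shield: 14.0/12.2 = 1.148 half-value layers → attenuation 2^(−1.148) = 0.4513.
Combined: 58.52 × 0.4513 = 26.41 R/h.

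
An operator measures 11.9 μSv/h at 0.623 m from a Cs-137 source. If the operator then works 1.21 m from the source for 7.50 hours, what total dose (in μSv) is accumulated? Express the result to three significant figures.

23.7 μSv

By the inverse-square law, rate at 1.21 m:
(0.623/1.21)² = 0.2651, so 11.9 × 0.2651 = 3.155 μSv/h.
Dose = rate × time = 3.155 μSv/h × 7.500 h = 23.66 μSv.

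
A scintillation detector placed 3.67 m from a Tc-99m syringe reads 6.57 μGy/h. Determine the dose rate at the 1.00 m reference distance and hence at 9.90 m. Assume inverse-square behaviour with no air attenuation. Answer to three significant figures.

Applying the 1/r² law,
At 1.00 m: 6.57 × (3.67/1.00)² = 6.57 × 13.47 = 88.50 μGy/h
At 9.90 m: (1.00/9.90)² = 0.01020, so 88.50 × 0.01020 = 0.9027 μGy/h.

88.5 μGy/h; 0.903 μGy/h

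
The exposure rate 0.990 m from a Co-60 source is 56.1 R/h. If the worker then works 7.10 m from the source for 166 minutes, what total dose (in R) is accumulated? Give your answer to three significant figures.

3.02 R

Using I₁d₁² = I₂d₂², rate at 7.10 m:
56.1 × (0.990/7.10)² = 56.1 × 0.01944 = 1.091 R/h.
Dose = rate × time = 1.091 R/h × 2.767 h = 3.019 R.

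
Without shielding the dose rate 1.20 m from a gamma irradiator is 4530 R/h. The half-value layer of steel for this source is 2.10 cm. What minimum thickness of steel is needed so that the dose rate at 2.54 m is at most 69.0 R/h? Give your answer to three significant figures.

8.13 cm

At 2.54 m, distance alone gives 4530 × (1.20/2.54)² = 4530 × 0.2232 = 1011 R/h.
Further attenuation needed: 1011/69.0 = 14.65.
n = log₂(14.65) = 3.873 half-value layers.
Thickness = 3.873 × 2.10 cm = 8.133 cm.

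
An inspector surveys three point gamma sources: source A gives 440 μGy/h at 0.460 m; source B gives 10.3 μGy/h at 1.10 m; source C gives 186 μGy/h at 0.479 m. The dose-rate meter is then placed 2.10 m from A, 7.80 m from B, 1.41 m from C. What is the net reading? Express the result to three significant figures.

42.8 μGy/h

Each source contributes Iᵢ·(dᵢ/rᵢ)²; contributions add.
A: 440 × (0.460/2.10)² = 21.11 μGy/h
B: 10.3 × (1.10/7.80)² = 0.2048 μGy/h
C: 186 × (0.479/1.41)² = 21.47 μGy/h
Total = 21.11 + 0.2048 + 21.47 = 42.78 μGy/h.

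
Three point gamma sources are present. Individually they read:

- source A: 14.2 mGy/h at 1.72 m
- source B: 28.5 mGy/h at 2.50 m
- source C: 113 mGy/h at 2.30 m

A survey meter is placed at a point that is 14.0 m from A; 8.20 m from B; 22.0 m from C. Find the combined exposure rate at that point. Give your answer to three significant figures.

By superposition, sum each source's inverse-square contribution:
A: 14.2 × (1.72/14.0)² = 0.2143 mGy/h
B: 28.5 × (2.50/8.20)² = 2.649 mGy/h
C: 113 × (2.30/22.0)² = 1.235 mGy/h
Total = 0.2143 + 2.649 + 1.235 = 4.098 mGy/h.

4.10 mGy/h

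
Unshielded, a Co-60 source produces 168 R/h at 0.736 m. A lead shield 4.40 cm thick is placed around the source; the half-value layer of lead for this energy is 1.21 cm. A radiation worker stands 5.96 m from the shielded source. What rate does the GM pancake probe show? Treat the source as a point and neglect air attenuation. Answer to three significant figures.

0.206 R/h

Distance alone: 168 × (0.736/5.96)² = 168 × 0.01525 = 2.562 R/h.
Shield: 4.40/1.21 = 3.636 half-value layers → attenuation 2^(−3.636) = 0.08044.
Combined: 2.562 × 0.08044 = 0.2061 R/h.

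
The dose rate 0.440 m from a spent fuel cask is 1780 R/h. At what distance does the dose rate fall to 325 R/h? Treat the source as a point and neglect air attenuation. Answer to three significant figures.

1.03 m

Using I₁d₁² = I₂d₂², d₂ = d₁·√(I₁/I₂).
I₁/I₂ = 1780/325 = 5.477, so d₂ = 0.440 × √5.477 = 1.030 m.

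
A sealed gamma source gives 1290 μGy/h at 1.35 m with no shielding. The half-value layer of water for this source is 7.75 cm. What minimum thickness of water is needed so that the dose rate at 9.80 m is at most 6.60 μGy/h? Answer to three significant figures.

14.7 cm

At 9.80 m, distance alone gives 1290 × (1.35/9.80)² = 1290 × 0.01898 = 24.48 μGy/h.
Further attenuation needed: 24.48/6.60 = 3.709.
n = log₂(3.709) = 1.891 half-value layers.
Thickness = 1.891 × 7.75 cm = 14.66 cm.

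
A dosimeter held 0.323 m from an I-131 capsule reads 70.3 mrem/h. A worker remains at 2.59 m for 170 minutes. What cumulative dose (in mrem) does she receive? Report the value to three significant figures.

3.10 mrem

Using I₁d₁² = I₂d₂², rate at 2.59 m:
70.3 × (0.323/2.59)² = 70.3 × 0.01555 = 1.093 mrem/h.
Dose = rate × time = 1.093 mrem/h × 2.833 h = 3.096 mrem.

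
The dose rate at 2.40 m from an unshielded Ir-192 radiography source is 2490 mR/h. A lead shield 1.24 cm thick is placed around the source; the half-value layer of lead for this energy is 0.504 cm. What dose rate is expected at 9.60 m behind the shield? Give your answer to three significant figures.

28.3 mR/h

Distance alone: (2.40/9.60)² = 0.06250, so 2490 × 0.06250 = 155.6 mR/h.
Shield: 1.24/0.504 = 2.460 half-value layers → attenuation 2^(−2.460) = 0.1817.
Combined: 155.6 × 0.1817 = 28.27 mR/h.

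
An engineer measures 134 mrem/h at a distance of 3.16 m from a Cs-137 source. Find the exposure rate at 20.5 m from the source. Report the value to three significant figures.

3.18 mrem/h

Intensity scales as (d₁/d₂)², so the rate at 20.5 m is
(3.16/20.5)² = 0.02376, so 134 × 0.02376 = 3.184 mrem/h.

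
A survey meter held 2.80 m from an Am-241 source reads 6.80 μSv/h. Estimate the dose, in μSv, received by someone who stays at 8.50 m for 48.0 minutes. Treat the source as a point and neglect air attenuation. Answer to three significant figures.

Intensity scales as (d₁/d₂)², so rate at 8.50 m:
(2.80/8.50)² = 0.1085, so 6.80 × 0.1085 = 0.7378 μSv/h.
Dose = rate × time = 0.7378 μSv/h × 0.8000 h = 0.5902 μSv.

0.590 μSv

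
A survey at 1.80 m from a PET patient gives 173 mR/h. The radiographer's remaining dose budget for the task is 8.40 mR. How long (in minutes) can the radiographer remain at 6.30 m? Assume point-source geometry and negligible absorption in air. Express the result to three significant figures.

35.7 min

By the inverse-square law, rate at 6.30 m:
(1.80/6.30)² = 0.08163, so 173 × 0.08163 = 14.12 mR/h.
Stay time = 8.40 mR ÷ 14.12 mR/h = 0.5949 h = 35.69 min.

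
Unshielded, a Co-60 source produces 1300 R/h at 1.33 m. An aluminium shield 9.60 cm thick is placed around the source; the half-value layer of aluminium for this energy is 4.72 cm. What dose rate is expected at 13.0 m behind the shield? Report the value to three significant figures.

3.32 R/h

Distance alone: 1300 × (1.33/13.0)² = 1300 × 0.01047 = 13.61 R/h.
Shield: 9.60/4.72 = 2.034 half-value layers → attenuation 2^(−2.034) = 0.2442.
Combined: 13.61 × 0.2442 = 3.324 R/h.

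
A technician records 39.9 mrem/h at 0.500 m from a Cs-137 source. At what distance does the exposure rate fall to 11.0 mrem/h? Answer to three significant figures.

By the inverse-square law, d₂ = d₁·√(I₁/I₂).
I₁/I₂ = 39.9/11.0 = 3.627, so d₂ = 0.500 × √3.627 = 0.9522 m.

0.952 m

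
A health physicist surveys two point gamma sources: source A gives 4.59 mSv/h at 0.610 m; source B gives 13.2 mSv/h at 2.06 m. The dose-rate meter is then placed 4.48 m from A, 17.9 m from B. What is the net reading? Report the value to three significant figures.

0.260 mSv/h

By superposition, sum each source's inverse-square contribution:
A: 4.59 × (0.610/4.48)² = 0.08510 mSv/h
B: 13.2 × (2.06/17.9)² = 0.1748 mSv/h
Total = 0.08510 + 0.1748 = 0.2599 mSv/h.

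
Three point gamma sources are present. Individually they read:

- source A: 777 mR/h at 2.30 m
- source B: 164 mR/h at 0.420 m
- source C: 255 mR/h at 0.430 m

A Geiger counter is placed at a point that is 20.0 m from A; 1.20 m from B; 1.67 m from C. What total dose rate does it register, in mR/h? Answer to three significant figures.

47.3 mR/h

By superposition, sum each source's inverse-square contribution:
A: 777 × (2.30/20.0)² = 10.28 mR/h
B: 164 × (0.420/1.20)² = 20.09 mR/h
C: 255 × (0.430/1.67)² = 16.91 mR/h
Total = 10.28 + 20.09 + 16.91 = 47.28 mR/h.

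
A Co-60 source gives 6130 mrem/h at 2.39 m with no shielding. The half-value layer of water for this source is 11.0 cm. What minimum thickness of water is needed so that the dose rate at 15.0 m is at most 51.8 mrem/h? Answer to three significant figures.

17.5 cm

At 15.0 m, distance alone gives (2.39/15.0)² = 0.02539, so 6130 × 0.02539 = 155.6 mrem/h.
Further attenuation needed: 155.6/51.8 = 3.004.
n = log₂(3.004) = 1.587 half-value layers.
Thickness = 1.587 × 11.0 cm = 17.46 cm.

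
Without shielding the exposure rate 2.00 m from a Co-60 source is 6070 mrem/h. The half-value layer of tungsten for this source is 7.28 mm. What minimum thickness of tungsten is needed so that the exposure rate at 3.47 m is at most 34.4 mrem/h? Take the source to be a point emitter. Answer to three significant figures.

At 3.47 m, distance alone gives 6070 × (2.00/3.47)² = 6070 × 0.3322 = 2016 mrem/h.
Further attenuation needed: 2016/34.4 = 58.60.
n = log₂(58.60) = 5.873 half-value layers.
Thickness = 5.873 × 7.28 mm = 42.76 mm.

42.8 mm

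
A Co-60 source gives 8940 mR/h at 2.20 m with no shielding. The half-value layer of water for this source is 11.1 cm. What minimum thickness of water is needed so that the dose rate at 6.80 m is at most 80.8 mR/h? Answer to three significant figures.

At 6.80 m, distance alone gives 8940 × (2.20/6.80)² = 8940 × 0.1047 = 936.0 mR/h.
Further attenuation needed: 936.0/80.8 = 11.58.
n = log₂(11.58) = 3.534 half-value layers.
Thickness = 3.534 × 11.1 cm = 39.23 cm.

39.2 cm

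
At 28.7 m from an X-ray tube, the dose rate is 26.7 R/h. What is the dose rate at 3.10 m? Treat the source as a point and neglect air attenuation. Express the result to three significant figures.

2290 R/h

Intensity scales as (d₁/d₂)², so the rate at 3.10 m is
(28.7/3.10)² = 85.71, so 26.7 × 85.71 = 2288 R/h.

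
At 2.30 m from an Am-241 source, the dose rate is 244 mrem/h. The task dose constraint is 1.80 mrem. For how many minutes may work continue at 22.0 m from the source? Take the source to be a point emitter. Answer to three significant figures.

Using I₁d₁² = I₂d₂², rate at 22.0 m:
244 × (2.30/22.0)² = 244 × 0.01093 = 2.667 mrem/h.
Stay time = 1.80 mrem ÷ 2.667 mrem/h = 0.6749 h = 40.49 min.

40.5 min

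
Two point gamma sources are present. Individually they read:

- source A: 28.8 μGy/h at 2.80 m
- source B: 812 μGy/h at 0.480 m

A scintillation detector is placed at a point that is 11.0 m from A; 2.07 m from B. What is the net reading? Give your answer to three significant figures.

By superposition, sum each source's inverse-square contribution:
A: 28.8 × (2.80/11.0)² = 1.866 μGy/h
B: 812 × (0.480/2.07)² = 43.66 μGy/h
Total = 1.866 + 43.66 = 45.53 μGy/h.

45.5 μGy/h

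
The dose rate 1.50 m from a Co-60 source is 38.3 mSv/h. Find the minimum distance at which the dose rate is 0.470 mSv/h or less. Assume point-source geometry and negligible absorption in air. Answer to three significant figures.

By the inverse-square law, d₂ = d₁·√(I₁/I₂).
I₁/I₂ = 38.3/0.470 = 81.49, so d₂ = 1.50 × √81.49 = 13.54 m.

13.5 m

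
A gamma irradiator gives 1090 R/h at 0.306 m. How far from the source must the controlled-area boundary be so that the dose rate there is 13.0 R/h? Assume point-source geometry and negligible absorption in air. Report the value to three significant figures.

Applying the 1/r² law, d₂ = d₁·√(I₁/I₂).
I₁/I₂ = 1090/13.0 = 83.85, so d₂ = 0.306 × √83.85 = 2.802 m.

2.80 m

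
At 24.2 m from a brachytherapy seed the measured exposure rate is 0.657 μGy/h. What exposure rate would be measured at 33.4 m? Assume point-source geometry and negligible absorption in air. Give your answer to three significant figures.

By the inverse-square law, scaling from 24.2 m to 33.4 m:
0.657 × (24.2/33.4)² = 0.657 × 0.5250 = 0.3449 μGy/h.

0.345 μGy/h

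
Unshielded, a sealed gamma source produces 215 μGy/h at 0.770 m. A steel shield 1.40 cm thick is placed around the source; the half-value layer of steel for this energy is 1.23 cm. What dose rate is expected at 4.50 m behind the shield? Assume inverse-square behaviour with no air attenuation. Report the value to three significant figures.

Distance alone: (0.770/4.50)² = 0.02928, so 215 × 0.02928 = 6.295 μGy/h.
Shield: 1.40/1.23 = 1.138 half-value layers → attenuation 2^(−1.138) = 0.4544.
Combined: 6.295 × 0.4544 = 2.860 μGy/h.

2.86 μGy/h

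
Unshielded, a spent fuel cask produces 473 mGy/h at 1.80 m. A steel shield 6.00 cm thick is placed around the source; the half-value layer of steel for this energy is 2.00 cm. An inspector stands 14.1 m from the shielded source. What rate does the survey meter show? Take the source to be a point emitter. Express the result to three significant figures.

Distance alone: (1.80/14.1)² = 0.01630, so 473 × 0.01630 = 7.710 mGy/h.
Shield: 6.00/2.00 = 3.000 half-value layers → attenuation 2^(−3.000) = 0.1250.
Combined: 7.710 × 0.1250 = 0.9637 mGy/h.

0.964 mGy/h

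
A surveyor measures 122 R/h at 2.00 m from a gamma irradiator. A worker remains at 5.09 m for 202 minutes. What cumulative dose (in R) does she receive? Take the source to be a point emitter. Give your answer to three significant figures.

Applying the 1/r² law, rate at 5.09 m:
(2.00/5.09)² = 0.1544, so 122 × 0.1544 = 18.84 R/h.
Dose = rate × time = 18.84 R/h × 3.367 h = 63.43 R.

63.4 R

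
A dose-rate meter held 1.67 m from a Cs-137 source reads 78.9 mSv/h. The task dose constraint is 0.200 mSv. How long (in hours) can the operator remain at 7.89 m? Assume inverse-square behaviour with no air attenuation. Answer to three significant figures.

0.0566 h

Applying the 1/r² law, rate at 7.89 m:
78.9 × (1.67/7.89)² = 78.9 × 0.04480 = 3.535 mSv/h.
Stay time = 0.200 mSv ÷ 3.535 mSv/h = 0.05658 h.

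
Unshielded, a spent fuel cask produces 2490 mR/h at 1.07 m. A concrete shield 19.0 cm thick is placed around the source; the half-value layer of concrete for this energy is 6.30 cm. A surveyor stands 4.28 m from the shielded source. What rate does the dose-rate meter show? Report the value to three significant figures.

Distance alone: 2490 × (1.07/4.28)² = 2490 × 0.06250 = 155.6 mR/h.
Shield: 19.0/6.30 = 3.016 half-value layers → attenuation 2^(−3.016) = 0.1236.
Combined: 155.6 × 0.1236 = 19.23 mR/h.

19.2 mR/h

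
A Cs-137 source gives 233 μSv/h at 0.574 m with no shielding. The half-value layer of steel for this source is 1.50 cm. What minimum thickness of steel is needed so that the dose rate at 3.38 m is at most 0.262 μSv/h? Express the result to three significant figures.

7.02 cm

At 3.38 m, distance alone gives (0.574/3.38)² = 0.02884, so 233 × 0.02884 = 6.720 μSv/h.
Further attenuation needed: 6.720/0.262 = 25.65.
n = log₂(25.65) = 4.681 half-value layers.
Thickness = 4.681 × 1.50 cm = 7.021 cm.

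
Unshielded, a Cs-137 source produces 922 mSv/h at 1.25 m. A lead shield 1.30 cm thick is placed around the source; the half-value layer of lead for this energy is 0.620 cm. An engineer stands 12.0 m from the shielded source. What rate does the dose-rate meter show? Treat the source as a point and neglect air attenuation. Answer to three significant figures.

2.34 mSv/h

Distance alone: (1.25/12.0)² = 0.01085, so 922 × 0.01085 = 10.00 mSv/h.
Shield: 1.30/0.620 = 2.097 half-value layers → attenuation 2^(−2.097) = 0.2337.
Combined: 10.00 × 0.2337 = 2.337 mSv/h.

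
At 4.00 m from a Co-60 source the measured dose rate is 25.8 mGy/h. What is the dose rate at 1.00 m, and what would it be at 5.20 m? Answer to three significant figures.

413 mGy/h; 15.3 mGy/h

Intensity scales as (d₁/d₂)², so
At 1.00 m: 25.8 × (4.00/1.00)² = 25.8 × 16.00 = 412.8 mGy/h
At 5.20 m: 412.8 × (1.00/5.20)² = 412.8 × 0.03698 = 15.27 mGy/h.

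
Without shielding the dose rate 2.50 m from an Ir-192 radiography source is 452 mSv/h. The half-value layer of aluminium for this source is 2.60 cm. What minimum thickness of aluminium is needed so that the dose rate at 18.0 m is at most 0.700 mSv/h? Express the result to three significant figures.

9.46 cm

At 18.0 m, distance alone gives (2.50/18.0)² = 0.01929, so 452 × 0.01929 = 8.719 mSv/h.
Further attenuation needed: 8.719/0.700 = 12.46.
n = log₂(12.46) = 3.639 half-value layers.
Thickness = 3.639 × 2.60 cm = 9.461 cm.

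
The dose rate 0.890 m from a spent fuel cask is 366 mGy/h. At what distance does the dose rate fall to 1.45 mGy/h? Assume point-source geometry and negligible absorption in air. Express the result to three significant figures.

Since intensity falls as 1/r², d₂ = d₁·√(I₁/I₂).
I₁/I₂ = 366/1.45 = 252.4, so d₂ = 0.890 × √252.4 = 14.14 m.

14.1 m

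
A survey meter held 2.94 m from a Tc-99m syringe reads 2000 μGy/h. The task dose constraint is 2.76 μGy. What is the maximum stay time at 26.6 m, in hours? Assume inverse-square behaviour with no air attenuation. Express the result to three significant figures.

0.113 h

By the inverse-square law, rate at 26.6 m:
(2.94/26.6)² = 0.01222, so 2000 × 0.01222 = 24.44 μGy/h.
Stay time = 2.76 μGy ÷ 24.44 μGy/h = 0.1129 h.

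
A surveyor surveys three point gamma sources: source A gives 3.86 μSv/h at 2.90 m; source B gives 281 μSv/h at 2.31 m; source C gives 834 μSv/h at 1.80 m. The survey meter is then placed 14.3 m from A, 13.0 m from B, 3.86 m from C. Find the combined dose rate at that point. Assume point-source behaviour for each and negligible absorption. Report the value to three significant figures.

190 μSv/h

Each source contributes Iᵢ·(dᵢ/rᵢ)²; contributions add.
A: 3.86 × (2.90/14.3)² = 0.1587 μSv/h
B: 281 × (2.31/13.0)² = 8.872 μSv/h
C: 834 × (1.80/3.86)² = 181.4 μSv/h
Total = 0.1587 + 8.872 + 181.4 = 190.4 μSv/h.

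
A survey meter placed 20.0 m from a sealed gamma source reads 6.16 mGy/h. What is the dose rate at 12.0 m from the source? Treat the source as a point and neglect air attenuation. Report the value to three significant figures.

17.1 mGy/h

Applying the 1/r² law, scaling from 20.0 m to 12.0 m:
(20.0/12.0)² = 2.778, so 6.16 × 2.778 = 17.11 mGy/h.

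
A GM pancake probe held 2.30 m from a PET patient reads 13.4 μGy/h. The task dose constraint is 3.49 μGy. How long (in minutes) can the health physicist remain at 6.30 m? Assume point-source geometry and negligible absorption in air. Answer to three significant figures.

Intensity scales as (d₁/d₂)², so rate at 6.30 m:
13.4 × (2.30/6.30)² = 13.4 × 0.1333 = 1.786 μGy/h.
Stay time = 3.49 μGy ÷ 1.786 μGy/h = 1.954 h = 117.2 min.

117 min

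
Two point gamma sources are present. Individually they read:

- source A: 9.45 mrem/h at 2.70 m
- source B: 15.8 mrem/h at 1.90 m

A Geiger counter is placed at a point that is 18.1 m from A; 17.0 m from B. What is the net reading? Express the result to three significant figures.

Each source contributes Iᵢ·(dᵢ/rᵢ)²; contributions add.
A: 9.45 × (2.70/18.1)² = 0.2103 mrem/h
B: 15.8 × (1.90/17.0)² = 0.1974 mrem/h
Total = 0.2103 + 0.1974 = 0.4077 mrem/h.

0.408 mrem/h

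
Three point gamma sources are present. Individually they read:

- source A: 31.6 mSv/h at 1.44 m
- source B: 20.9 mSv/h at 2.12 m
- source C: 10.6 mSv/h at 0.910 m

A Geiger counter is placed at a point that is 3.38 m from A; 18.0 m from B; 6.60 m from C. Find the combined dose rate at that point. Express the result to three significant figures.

Each source contributes Iᵢ·(dᵢ/rᵢ)²; contributions add.
A: 31.6 × (1.44/3.38)² = 5.736 mSv/h
B: 20.9 × (2.12/18.0)² = 0.2899 mSv/h
C: 10.6 × (0.910/6.60)² = 0.2015 mSv/h
Total = 5.736 + 0.2899 + 0.2015 = 6.227 mSv/h.

6.23 mSv/h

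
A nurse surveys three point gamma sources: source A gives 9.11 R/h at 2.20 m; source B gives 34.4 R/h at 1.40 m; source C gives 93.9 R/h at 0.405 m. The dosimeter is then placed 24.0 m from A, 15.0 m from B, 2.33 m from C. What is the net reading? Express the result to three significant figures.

3.21 R/h

By superposition, sum each source's inverse-square contribution:
A: 9.11 × (2.20/24.0)² = 0.07655 R/h
B: 34.4 × (1.40/15.0)² = 0.2997 R/h
C: 93.9 × (0.405/2.33)² = 2.837 R/h
Total = 0.07655 + 0.2997 + 2.837 = 3.213 R/h.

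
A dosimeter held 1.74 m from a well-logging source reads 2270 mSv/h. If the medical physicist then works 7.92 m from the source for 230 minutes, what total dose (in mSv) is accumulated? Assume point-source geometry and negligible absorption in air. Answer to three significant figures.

420 mSv

Applying the 1/r² law, rate at 7.92 m:
2270 × (1.74/7.92)² = 2270 × 0.04827 = 109.6 mSv/h.
Dose = rate × time = 109.6 mSv/h × 3.833 h = 420.1 mSv.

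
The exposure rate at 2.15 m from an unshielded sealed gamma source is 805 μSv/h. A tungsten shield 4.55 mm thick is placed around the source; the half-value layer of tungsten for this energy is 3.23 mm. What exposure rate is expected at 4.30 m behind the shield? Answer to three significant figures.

Distance alone: 805 × (2.15/4.30)² = 805 × 0.2500 = 201.2 μSv/h.
Shield: 4.55/3.23 = 1.409 half-value layers → attenuation 2^(−1.409) = 0.3766.
Combined: 201.2 × 0.3766 = 75.77 μSv/h.

75.8 μSv/h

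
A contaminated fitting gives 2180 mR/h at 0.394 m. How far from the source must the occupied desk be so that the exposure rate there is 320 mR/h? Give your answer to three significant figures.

Applying the 1/r² law, d₂ = d₁·√(I₁/I₂).
I₁/I₂ = 2180/320 = 6.812, so d₂ = 0.394 × √6.812 = 1.028 m.

1.03 m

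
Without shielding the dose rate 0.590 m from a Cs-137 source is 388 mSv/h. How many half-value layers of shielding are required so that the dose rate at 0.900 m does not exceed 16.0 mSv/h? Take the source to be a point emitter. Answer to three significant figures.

3.38 half-value layers

At 0.900 m, distance alone gives (0.590/0.900)² = 0.4298, so 388 × 0.4298 = 166.8 mSv/h.
Further attenuation needed: 166.8/16.0 = 10.43.
n = log₂(10.43) = 3.383 half-value layers.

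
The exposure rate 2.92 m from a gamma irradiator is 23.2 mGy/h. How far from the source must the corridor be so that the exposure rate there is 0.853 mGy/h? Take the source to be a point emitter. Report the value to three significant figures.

Applying the 1/r² law, d₂ = d₁·√(I₁/I₂).
I₁/I₂ = 23.2/0.853 = 27.20, so d₂ = 2.92 × √27.20 = 15.23 m.

15.2 m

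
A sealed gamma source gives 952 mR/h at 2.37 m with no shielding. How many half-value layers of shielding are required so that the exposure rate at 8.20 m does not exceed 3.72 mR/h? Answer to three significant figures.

4.42 half-value layers

At 8.20 m, distance alone gives (2.37/8.20)² = 0.08354, so 952 × 0.08354 = 79.53 mR/h.
Further attenuation needed: 79.53/3.72 = 21.38.
n = log₂(21.38) = 4.418 half-value layers.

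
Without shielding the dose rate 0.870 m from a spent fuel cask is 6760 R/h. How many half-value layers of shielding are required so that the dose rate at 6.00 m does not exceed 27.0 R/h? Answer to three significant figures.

2.40 half-value layers

At 6.00 m, distance alone gives 6760 × (0.870/6.00)² = 6760 × 0.02102 = 142.1 R/h.
Further attenuation needed: 142.1/27.0 = 5.263.
n = log₂(5.263) = 2.396 half-value layers.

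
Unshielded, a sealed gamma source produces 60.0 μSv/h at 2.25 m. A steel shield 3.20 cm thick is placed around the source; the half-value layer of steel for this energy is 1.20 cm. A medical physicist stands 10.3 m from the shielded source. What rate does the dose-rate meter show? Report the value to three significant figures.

Distance alone: 60.0 × (2.25/10.3)² = 60.0 × 0.04772 = 2.863 μSv/h.
Shield: 3.20/1.20 = 2.667 half-value layers → attenuation 2^(−2.667) = 0.1575.
Combined: 2.863 × 0.1575 = 0.4509 μSv/h.

0.451 μSv/h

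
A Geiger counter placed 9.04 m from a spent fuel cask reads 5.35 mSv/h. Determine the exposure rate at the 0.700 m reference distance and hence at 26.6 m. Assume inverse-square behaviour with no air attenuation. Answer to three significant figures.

Using I₁d₁² = I₂d₂²,
At 0.700 m: 5.35 × (9.04/0.700)² = 5.35 × 166.8 = 892.4 mSv/h
At 26.6 m: (0.700/26.6)² = 0.0006925, so 892.4 × 0.0006925 = 0.6180 mSv/h.

892 mSv/h; 0.618 mSv/h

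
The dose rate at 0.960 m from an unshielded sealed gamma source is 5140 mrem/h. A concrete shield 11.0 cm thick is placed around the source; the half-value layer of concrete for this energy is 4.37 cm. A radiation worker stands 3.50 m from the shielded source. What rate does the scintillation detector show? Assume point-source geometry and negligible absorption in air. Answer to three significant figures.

Distance alone: 5140 × (0.960/3.50)² = 5140 × 0.07523 = 386.7 mrem/h.
Shield: 11.0/4.37 = 2.517 half-value layers → attenuation 2^(−2.517) = 0.1747.
Combined: 386.7 × 0.1747 = 67.56 mrem/h.

67.6 mrem/h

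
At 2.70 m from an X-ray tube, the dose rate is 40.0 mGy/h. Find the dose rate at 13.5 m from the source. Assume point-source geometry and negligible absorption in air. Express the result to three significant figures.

1.60 mGy/h

Using I₁d₁² = I₂d₂², the rate at 13.5 m is
(2.70/13.5)² = 0.04000, so 40.0 × 0.04000 = 1.600 mGy/h.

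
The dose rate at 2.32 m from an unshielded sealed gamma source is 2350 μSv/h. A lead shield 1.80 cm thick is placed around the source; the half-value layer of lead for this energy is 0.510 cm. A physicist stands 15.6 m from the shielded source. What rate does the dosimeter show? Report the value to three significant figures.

4.50 μSv/h

Distance alone: 2350 × (2.32/15.6)² = 2350 × 0.02212 = 51.98 μSv/h.
Shield: 1.80/0.510 = 3.529 half-value layers → attenuation 2^(−3.529) = 0.08663.
Combined: 51.98 × 0.08663 = 4.503 μSv/h.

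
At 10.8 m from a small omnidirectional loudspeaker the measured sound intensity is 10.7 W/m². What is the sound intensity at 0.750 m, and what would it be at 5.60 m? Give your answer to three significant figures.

2220 W/m²; 39.8 W/m²

By the inverse-square law,
At 0.750 m: 10.7 × (10.8/0.750)² = 10.7 × 207.4 = 2219 W/m²
At 5.60 m: (0.750/5.60)² = 0.01794, so 2219 × 0.01794 = 39.81 W/m².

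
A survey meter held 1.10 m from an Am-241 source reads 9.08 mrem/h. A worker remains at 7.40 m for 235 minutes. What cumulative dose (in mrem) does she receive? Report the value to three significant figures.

0.786 mrem

By the inverse-square law, rate at 7.40 m:
(1.10/7.40)² = 0.02210, so 9.08 × 0.02210 = 0.2007 mrem/h.
Dose = rate × time = 0.2007 mrem/h × 3.917 h = 0.7861 mrem.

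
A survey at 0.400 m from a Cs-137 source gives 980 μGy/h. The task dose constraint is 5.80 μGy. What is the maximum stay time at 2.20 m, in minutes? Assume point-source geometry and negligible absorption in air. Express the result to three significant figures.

10.7 min

Intensity scales as (d₁/d₂)², so rate at 2.20 m:
(0.400/2.20)² = 0.03306, so 980 × 0.03306 = 32.40 μGy/h.
Stay time = 5.80 μGy ÷ 32.40 μGy/h = 0.1790 h = 10.74 min.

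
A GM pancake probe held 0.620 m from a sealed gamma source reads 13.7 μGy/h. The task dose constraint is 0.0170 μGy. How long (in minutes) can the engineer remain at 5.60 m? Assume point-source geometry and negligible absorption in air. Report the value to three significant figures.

6.07 min

Applying the 1/r² law, rate at 5.60 m:
13.7 × (0.620/5.60)² = 13.7 × 0.01226 = 0.1680 μGy/h.
Stay time = 0.0170 μGy ÷ 0.1680 μGy/h = 0.1012 h = 6.072 min.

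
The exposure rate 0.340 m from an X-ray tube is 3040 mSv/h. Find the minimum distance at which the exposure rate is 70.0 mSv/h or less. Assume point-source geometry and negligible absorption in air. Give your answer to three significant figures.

Intensity scales as (d₁/d₂)², so d₂ = d₁·√(I₁/I₂).
I₁/I₂ = 3040/70.0 = 43.43, so d₂ = 0.340 × √43.43 = 2.241 m.

2.24 m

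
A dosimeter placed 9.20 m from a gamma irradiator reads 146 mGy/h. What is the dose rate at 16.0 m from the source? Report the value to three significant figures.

Using I₁d₁² = I₂d₂², scaling from 9.20 m to 16.0 m:
146 × (9.20/16.0)² = 146 × 0.3306 = 48.27 mGy/h.

48.3 mGy/h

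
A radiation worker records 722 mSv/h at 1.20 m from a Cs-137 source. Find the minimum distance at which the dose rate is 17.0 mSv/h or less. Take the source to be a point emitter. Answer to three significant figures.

7.82 m

By the inverse-square law, d₂ = d₁·√(I₁/I₂).
I₁/I₂ = 722/17.0 = 42.47, so d₂ = 1.20 × √42.47 = 7.820 m.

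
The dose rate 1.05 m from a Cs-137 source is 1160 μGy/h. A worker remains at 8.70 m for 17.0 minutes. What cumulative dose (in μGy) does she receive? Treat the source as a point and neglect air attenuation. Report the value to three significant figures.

By the inverse-square law, rate at 8.70 m:
(1.05/8.70)² = 0.01457, so 1160 × 0.01457 = 16.90 μGy/h.
Dose = rate × time = 16.90 μGy/h × 0.2833 h = 4.788 μGy.

4.79 μGy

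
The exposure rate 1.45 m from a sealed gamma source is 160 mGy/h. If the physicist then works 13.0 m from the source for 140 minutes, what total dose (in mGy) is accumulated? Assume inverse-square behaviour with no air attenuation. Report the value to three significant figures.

4.64 mGy

Applying the 1/r² law, rate at 13.0 m:
(1.45/13.0)² = 0.01244, so 160 × 0.01244 = 1.990 mGy/h.
Dose = rate × time = 1.990 mGy/h × 2.333 h = 4.643 mGy.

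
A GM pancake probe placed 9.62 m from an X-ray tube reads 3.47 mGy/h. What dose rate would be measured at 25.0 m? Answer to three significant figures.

0.514 mGy/h

Intensity scales as (d₁/d₂)², so scaling from 9.62 m to 25.0 m:
3.47 × (9.62/25.0)² = 3.47 × 0.1481 = 0.5139 mGy/h.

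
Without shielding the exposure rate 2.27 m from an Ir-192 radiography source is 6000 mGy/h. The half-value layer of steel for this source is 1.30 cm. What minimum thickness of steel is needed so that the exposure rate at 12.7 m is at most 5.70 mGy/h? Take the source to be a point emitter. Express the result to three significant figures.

At 12.7 m, distance alone gives 6000 × (2.27/12.7)² = 6000 × 0.03195 = 191.7 mGy/h.
Further attenuation needed: 191.7/5.70 = 33.63.
n = log₂(33.63) = 5.072 half-value layers.
Thickness = 5.072 × 1.30 cm = 6.594 cm.

6.59 cm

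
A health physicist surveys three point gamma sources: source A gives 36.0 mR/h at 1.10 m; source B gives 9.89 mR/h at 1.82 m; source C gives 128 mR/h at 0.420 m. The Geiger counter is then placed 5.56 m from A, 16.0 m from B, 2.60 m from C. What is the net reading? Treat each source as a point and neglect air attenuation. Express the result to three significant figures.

By superposition, sum each source's inverse-square contribution:
A: 36.0 × (1.10/5.56)² = 1.409 mR/h
B: 9.89 × (1.82/16.0)² = 0.1280 mR/h
C: 128 × (0.420/2.60)² = 3.340 mR/h
Total = 1.409 + 0.1280 + 3.340 = 4.877 mR/h.

4.88 mR/h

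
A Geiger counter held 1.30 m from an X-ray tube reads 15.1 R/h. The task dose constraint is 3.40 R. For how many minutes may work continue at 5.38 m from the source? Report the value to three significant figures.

By the inverse-square law, rate at 5.38 m:
(1.30/5.38)² = 0.05839, so 15.1 × 0.05839 = 0.8817 R/h.
Stay time = 3.40 R ÷ 0.8817 R/h = 3.856 h = 231.4 min.

231 min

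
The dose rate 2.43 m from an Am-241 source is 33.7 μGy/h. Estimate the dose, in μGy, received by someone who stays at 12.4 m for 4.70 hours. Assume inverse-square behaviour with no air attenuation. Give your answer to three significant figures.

Intensity scales as (d₁/d₂)², so rate at 12.4 m:
33.7 × (2.43/12.4)² = 33.7 × 0.03840 = 1.294 μGy/h.
Dose = rate × time = 1.294 μGy/h × 4.700 h = 6.082 μGy.

6.08 μGy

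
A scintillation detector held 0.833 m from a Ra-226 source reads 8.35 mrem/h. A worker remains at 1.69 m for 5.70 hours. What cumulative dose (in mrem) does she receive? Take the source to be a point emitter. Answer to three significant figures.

11.6 mrem

Applying the 1/r² law, rate at 1.69 m:
(0.833/1.69)² = 0.2429, so 8.35 × 0.2429 = 2.028 mrem/h.
Dose = rate × time = 2.028 mrem/h × 5.700 h = 11.56 mrem.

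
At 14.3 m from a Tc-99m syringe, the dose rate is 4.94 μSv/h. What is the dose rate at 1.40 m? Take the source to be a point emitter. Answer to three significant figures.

Using I₁d₁² = I₂d₂², the rate at 1.40 m is
(14.3/1.40)² = 104.3, so 4.94 × 104.3 = 515.2 μSv/h.

515 μSv/h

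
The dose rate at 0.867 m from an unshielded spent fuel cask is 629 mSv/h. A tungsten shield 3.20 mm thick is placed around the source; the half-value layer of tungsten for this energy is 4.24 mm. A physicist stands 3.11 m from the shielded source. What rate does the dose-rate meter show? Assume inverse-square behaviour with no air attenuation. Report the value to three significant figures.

29.0 mSv/h

Distance alone: 629 × (0.867/3.11)² = 629 × 0.07772 = 48.89 mSv/h.
Shield: 3.20/4.24 = 0.7547 half-value layers → attenuation 2^(−0.7547) = 0.5927.
Combined: 48.89 × 0.5927 = 28.98 mSv/h.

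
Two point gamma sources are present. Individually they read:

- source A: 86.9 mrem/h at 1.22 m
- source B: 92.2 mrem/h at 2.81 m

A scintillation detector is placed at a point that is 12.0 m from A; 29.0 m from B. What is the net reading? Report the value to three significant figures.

By superposition, sum each source's inverse-square contribution:
A: 86.9 × (1.22/12.0)² = 0.8982 mrem/h
B: 92.2 × (2.81/29.0)² = 0.8657 mrem/h
Total = 0.8982 + 0.8657 = 1.764 mrem/h.

1.76 mrem/h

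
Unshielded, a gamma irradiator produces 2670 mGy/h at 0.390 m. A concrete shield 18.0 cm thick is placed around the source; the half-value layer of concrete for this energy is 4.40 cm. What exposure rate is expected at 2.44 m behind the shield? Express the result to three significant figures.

4.00 mGy/h

Distance alone: (0.390/2.44)² = 0.02555, so 2670 × 0.02555 = 68.22 mGy/h.
Shield: 18.0/4.40 = 4.091 half-value layers → attenuation 2^(−4.091) = 0.05868.
Combined: 68.22 × 0.05868 = 4.003 mGy/h.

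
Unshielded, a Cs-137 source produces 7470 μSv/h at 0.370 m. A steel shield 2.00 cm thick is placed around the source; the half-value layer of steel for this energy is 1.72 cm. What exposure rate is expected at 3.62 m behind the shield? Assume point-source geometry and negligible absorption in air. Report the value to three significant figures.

34.9 μSv/h

Distance alone: 7470 × (0.370/3.62)² = 7470 × 0.01045 = 78.06 μSv/h.
Shield: 2.00/1.72 = 1.163 half-value layers → attenuation 2^(−1.163) = 0.4466.
Combined: 78.06 × 0.4466 = 34.86 μSv/h.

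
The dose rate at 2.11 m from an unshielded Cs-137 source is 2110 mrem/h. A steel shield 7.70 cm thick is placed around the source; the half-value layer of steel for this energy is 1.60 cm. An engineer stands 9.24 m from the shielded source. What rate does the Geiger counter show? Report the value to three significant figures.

Distance alone: 2110 × (2.11/9.24)² = 2110 × 0.05215 = 110.0 mrem/h.
Shield: 7.70/1.60 = 4.812 half-value layers → attenuation 2^(−4.812) = 0.03560.
Combined: 110.0 × 0.03560 = 3.916 mrem/h.

3.92 mrem/h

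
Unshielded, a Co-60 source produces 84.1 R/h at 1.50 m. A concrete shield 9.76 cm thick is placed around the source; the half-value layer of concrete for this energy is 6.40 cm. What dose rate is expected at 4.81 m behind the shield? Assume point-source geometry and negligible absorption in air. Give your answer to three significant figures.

Distance alone: (1.50/4.81)² = 0.09725, so 84.1 × 0.09725 = 8.179 R/h.
Shield: 9.76/6.40 = 1.525 half-value layers → attenuation 2^(−1.525) = 0.3475.
Combined: 8.179 × 0.3475 = 2.842 R/h.

2.84 R/h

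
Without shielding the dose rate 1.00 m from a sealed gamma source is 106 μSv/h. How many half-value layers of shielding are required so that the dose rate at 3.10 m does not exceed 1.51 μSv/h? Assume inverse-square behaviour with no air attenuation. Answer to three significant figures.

At 3.10 m, distance alone gives (1.00/3.10)² = 0.1041, so 106 × 0.1041 = 11.03 μSv/h.
Further attenuation needed: 11.03/1.51 = 7.305.
n = log₂(7.305) = 2.869 half-value layers.

2.87 half-value layers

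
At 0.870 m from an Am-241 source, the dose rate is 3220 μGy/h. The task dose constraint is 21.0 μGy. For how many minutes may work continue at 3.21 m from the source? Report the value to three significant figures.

5.33 min

Intensity scales as (d₁/d₂)², so rate at 3.21 m:
3220 × (0.870/3.21)² = 3220 × 0.07346 = 236.5 μGy/h.
Stay time = 21.0 μGy ÷ 236.5 μGy/h = 0.08879 h = 5.327 min.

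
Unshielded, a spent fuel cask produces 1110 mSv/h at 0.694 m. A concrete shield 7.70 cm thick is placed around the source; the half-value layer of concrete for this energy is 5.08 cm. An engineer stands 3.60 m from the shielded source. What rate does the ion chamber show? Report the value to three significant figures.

Distance alone: (0.694/3.60)² = 0.03716, so 1110 × 0.03716 = 41.25 mSv/h.
Shield: 7.70/5.08 = 1.516 half-value layers → attenuation 2^(−1.516) = 0.3497.
Combined: 41.25 × 0.3497 = 14.43 mSv/h.

14.4 mSv/h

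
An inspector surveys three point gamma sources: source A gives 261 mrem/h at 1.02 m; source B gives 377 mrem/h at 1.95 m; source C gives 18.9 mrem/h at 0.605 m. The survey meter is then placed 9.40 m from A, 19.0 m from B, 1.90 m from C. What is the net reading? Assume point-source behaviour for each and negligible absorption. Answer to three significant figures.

By superposition, sum each source's inverse-square contribution:
A: 261 × (1.02/9.40)² = 3.073 mrem/h
B: 377 × (1.95/19.0)² = 3.971 mrem/h
C: 18.9 × (0.605/1.90)² = 1.916 mrem/h
Total = 3.073 + 3.971 + 1.916 = 8.960 mrem/h.

8.96 mrem/h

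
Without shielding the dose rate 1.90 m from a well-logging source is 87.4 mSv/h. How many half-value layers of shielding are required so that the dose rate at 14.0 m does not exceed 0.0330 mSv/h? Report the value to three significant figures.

5.61 half-value layers

At 14.0 m, distance alone gives (1.90/14.0)² = 0.01842, so 87.4 × 0.01842 = 1.610 mSv/h.
Further attenuation needed: 1.610/0.0330 = 48.79.
n = log₂(48.79) = 5.609 half-value layers.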